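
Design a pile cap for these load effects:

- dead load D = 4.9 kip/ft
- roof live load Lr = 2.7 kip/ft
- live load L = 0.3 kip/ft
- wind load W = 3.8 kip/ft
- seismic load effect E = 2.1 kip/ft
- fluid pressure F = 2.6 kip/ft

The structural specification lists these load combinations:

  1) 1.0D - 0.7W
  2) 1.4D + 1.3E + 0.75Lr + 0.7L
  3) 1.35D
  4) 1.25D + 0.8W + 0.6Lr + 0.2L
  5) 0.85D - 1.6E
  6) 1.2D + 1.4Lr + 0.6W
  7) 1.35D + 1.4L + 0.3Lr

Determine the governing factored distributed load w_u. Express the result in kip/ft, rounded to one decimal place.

11.9 kip/ft

1) 1.0(4.9) - 0.7(3.8) = 4.9 - 2.7 = 2.2
2) 1.4(4.9) + 1.3(2.1) + 0.75(2.7) + 0.7(0.3) = 6.9 + 2.7 + 2.0 + 0.2 = 11.8
3) 1.35(4.9) = 6.6
4) 1.25(4.9) + 0.8(3.8) + 0.6(2.7) + 0.2(0.3) = 6.1 + 3.0 + 1.6 + 0.1 = 10.8
5) 0.85(4.9) - 1.6(2.1) = 4.2 - 3.4 = 0.8
6) 1.2(4.9) + 1.4(2.7) + 0.6(3.8) = 11.9
7) 1.35(4.9) + 1.4(0.3) + 0.3(2.7) = 6.6 + 0.4 + 0.8 = 7.8
Maximum is from combination 6.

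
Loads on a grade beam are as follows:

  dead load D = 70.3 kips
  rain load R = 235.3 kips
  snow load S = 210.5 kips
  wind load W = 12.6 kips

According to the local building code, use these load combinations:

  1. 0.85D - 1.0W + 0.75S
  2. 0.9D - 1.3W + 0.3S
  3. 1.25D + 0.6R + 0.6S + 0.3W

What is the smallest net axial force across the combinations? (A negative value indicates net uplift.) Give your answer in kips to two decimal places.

110.04 kips

1. 0.85(70.3) - 1.0(12.6) + 0.75(210.5) = 205.03
2. 0.9(70.3) - 1.3(12.6) + 0.3(210.5) = 63.27 - 16.38 + 63.15 = 110.04
3. 1.25(70.3) + 0.6(235.3) + 0.6(210.5) + 0.3(12.6) = 87.88 + 141.18 + 126.30 + 3.78 = 359.14
Combination 2 gives the minimum: 110.04 kips.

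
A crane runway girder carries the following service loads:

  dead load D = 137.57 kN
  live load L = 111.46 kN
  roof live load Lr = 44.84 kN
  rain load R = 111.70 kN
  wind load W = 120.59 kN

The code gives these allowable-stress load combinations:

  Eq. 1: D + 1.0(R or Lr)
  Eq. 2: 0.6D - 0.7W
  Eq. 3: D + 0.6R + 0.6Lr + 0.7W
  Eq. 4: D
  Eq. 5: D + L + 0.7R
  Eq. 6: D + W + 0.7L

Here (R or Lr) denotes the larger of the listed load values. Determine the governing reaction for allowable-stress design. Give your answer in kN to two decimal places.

336.18 kN

(R or Lr) → R = 111.70 kN.
Eq. 1: 1.0(137.57) + 1.0(111.70) = 249.27
Eq. 2: 0.6(137.57) - 0.7(120.59) = -1.87
Eq. 3: 1.0(137.57) + 0.6(111.70) + 0.6(44.84) + 0.7(120.59) = 315.91
Eq. 4: 1.0(137.57) = 137.57
Eq. 5: 1.0(137.57) + 1.0(111.46) + 0.7(111.70) = 327.22
Eq. 6: 1.0(137.57) + 1.0(120.59) + 0.7(111.46) = 336.18
Combination 6 governs: V = 336.18 kN.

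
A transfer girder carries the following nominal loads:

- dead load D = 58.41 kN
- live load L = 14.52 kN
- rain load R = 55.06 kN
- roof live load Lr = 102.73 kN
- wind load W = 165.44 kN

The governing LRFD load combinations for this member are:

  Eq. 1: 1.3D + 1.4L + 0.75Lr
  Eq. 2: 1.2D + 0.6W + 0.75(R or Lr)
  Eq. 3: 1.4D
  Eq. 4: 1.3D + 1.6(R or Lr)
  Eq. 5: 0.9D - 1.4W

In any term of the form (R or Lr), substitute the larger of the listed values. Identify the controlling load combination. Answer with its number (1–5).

Combination 2

(R or Lr) → Lr = 102.73 kN.
Eq. 1: 1.3(58.41) + 1.4(14.52) + 0.75(102.73) = 75.93 + 20.33 + 77.05 = 173.31
Eq. 2: 1.2(58.41) + 0.6(165.44) + 0.75(102.73) = 70.09 + 99.26 + 77.05 = 246.40
Eq. 3: 1.4(58.41) = 81.77
Eq. 4: 1.3(58.41) + 1.6(102.73) = 75.93 + 164.37 = 240.30
Eq. 5: 0.9(58.41) - 1.4(165.44) = 52.57 - 231.62 = -179.05
The largest value is 246.40 kN from combination 2.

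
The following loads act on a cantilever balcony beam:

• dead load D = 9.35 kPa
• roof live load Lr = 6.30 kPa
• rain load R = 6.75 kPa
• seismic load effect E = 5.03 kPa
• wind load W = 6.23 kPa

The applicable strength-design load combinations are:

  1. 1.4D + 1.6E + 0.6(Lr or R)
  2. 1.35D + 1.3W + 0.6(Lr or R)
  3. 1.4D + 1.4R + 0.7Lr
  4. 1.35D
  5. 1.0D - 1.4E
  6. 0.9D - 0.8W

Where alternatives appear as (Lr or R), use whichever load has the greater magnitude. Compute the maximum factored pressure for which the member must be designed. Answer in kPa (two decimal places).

26.95 kPa

(Lr or R) → R = 6.75 kPa.
1. 1.4(9.35) + 1.6(5.03) + 0.6(6.75) = 13.09 + 8.05 + 4.05 = 25.19
2. 1.35(9.35) + 1.3(6.23) + 0.6(6.75) = 12.62 + 8.10 + 4.05 = 24.77
3. 1.4(9.35) + 1.4(6.75) + 0.7(6.30) = 13.09 + 9.45 + 4.41 = 26.95
4. 1.35(9.35) = 12.62
5. 1.0(9.35) - 1.4(5.03) = 9.35 - 7.04 = 2.31
6. 0.9(9.35) - 0.8(6.23) = 3.43
Combination 3 governs: p_u = 26.95 kPa.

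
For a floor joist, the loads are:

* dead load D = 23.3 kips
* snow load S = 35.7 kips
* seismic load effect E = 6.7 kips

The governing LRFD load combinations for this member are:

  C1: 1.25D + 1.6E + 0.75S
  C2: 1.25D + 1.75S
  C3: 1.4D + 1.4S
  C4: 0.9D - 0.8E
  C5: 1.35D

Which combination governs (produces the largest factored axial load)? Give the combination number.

C1: 1.25(23.3) + 1.6(6.7) + 0.75(35.7) = 66.62
C2: 1.25(23.3) + 1.75(35.7) = 91.60
C3: 1.4(23.3) + 1.4(35.7) = 32.62 + 49.98 = 82.60
C4: 0.9(23.3) - 0.8(6.7) = 20.97 - 5.36 = 15.61
C5: 1.35(23.3) = 31.46
The largest value is 91.60 kips from combination 2.

Combination 2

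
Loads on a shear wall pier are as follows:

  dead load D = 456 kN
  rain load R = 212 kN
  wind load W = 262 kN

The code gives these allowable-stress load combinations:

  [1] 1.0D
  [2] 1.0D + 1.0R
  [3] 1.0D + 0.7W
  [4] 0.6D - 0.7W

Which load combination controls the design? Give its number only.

Combination 2

[1] 1.0(456) = 456.00
[2] 1.0(456) + 1.0(212) = 456.00 + 212.00 = 668.00
[3] 1.0(456) + 0.7(262) = 456.00 + 183.40 = 639.40
[4] 0.6(456) - 0.7(262) = 273.60 - 183.40 = 90.20
The largest value is 668.00 kN from combination 2.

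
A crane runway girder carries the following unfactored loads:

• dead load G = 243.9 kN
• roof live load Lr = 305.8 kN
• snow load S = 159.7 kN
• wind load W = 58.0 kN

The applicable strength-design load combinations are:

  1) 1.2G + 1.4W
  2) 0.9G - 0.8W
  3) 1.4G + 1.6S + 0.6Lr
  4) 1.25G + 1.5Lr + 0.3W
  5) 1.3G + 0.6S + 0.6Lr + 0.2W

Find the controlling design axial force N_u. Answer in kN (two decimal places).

780.98 kN

1) 1.2(243.9) + 1.4(58.0) = 373.88
2) 0.9(243.9) - 0.8(58.0) = 173.11
3) 1.4(243.9) + 1.6(159.7) + 0.6(305.8) = 780.46
4) 1.25(243.9) + 1.5(305.8) + 0.3(58.0) = 780.98
5) 1.3(243.9) + 0.6(159.7) + 0.6(305.8) + 0.2(58.0) = 607.97
Maximum is from combination 4.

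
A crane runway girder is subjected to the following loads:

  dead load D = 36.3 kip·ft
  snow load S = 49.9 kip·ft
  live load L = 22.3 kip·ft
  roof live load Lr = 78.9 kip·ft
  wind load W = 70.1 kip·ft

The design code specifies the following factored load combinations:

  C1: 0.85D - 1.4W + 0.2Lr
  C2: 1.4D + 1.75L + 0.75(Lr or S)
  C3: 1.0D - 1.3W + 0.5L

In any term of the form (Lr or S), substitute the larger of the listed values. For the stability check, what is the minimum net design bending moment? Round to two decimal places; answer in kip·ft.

(Lr or S) → Lr = 78.9 kip·ft.
C1: 0.85(36.3) - 1.4(70.1) + 0.2(78.9) = -51.51
C2: 1.4(36.3) + 1.75(22.3) + 0.75(78.9) = 149.02
C3: 1.0(36.3) - 1.3(70.1) + 0.5(22.3) = 36.30 - 91.13 + 11.15 = -43.68
Combination 1 gives the minimum: -51.51 kip·ft.

-51.51 kip·ft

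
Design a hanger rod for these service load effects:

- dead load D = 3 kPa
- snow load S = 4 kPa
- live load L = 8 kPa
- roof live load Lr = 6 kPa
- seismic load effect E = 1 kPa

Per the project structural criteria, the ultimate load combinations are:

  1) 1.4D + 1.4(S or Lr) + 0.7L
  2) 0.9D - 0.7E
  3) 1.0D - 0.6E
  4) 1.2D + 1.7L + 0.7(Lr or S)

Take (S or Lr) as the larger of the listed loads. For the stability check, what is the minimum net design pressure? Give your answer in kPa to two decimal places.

2.00 kPa

(S or Lr) → Lr = 6 kPa; (Lr or S) → Lr = 6 kPa.
1) 1.4(3) + 1.4(6) + 0.7(8) = 4.20 + 8.40 + 5.60 = 18.20
2) 0.9(3) - 0.7(1) = 2.70 - 0.70 = 2.00
3) 1.0(3) - 0.6(1) = 3.00 - 0.60 = 2.40
4) 1.2(3) + 1.7(8) + 0.7(6) = 3.60 + 13.60 + 4.20 = 21.40
Combination 2 gives the minimum: 2.00 kPa.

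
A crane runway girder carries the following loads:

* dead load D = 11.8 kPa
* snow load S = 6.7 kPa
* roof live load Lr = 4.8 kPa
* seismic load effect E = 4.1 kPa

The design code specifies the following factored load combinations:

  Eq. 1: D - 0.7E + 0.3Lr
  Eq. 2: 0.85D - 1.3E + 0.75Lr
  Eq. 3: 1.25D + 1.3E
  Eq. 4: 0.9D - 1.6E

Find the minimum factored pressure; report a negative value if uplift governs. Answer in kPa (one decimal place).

Eq. 1: 1.0(11.8) - 0.7(4.1) + 0.3(4.8) = 10.4
Eq. 2: 0.85(11.8) - 1.3(4.1) + 0.75(4.8) = 10.0 - 5.3 + 3.6 = 8.3
Eq. 3: 1.25(11.8) + 1.3(4.1) = 14.8 + 5.3 = 20.1
Eq. 4: 0.9(11.8) - 1.6(4.1) = 4.1
Combination 4 gives the minimum: 4.1 kPa.

4.1 kPa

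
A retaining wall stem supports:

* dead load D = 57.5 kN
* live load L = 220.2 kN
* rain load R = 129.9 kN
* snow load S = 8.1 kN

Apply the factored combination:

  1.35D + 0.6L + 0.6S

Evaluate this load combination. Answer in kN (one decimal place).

214.6 kN

1.35(57.5) + 0.6(220.2) + 0.6(8.1) = 77.6 + 132.1 + 4.9 = 214.6
V_u = 214.6 kN.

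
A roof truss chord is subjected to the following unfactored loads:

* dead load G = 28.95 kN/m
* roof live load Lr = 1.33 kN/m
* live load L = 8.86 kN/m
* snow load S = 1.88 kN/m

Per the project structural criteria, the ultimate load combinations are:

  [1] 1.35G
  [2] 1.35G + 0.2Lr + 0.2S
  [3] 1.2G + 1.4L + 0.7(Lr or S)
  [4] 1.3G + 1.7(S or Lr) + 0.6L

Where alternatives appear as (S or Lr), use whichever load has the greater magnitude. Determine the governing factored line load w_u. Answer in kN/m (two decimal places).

(Lr or S) → S = 1.88 kN/m; (S or Lr) → S = 1.88 kN/m.
[1] 1.35(28.95) = 39.08
[2] 1.35(28.95) + 0.2(1.33) + 0.2(1.88) = 39.72
[3] 1.2(28.95) + 1.4(8.86) + 0.7(1.88) = 48.46
[4] 1.3(28.95) + 1.7(1.88) + 0.6(8.86) = 46.15
Maximum is from combination 3.

48.46 kN/m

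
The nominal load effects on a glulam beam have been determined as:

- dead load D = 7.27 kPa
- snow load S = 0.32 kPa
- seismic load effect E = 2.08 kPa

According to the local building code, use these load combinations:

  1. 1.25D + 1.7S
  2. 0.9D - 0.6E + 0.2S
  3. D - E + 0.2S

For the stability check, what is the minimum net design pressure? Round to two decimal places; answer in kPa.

5.25 kPa

1. 1.25(7.27) + 1.7(0.32) = 9.09 + 0.54 = 9.63
2. 0.9(7.27) - 0.6(2.08) + 0.2(0.32) = 5.36
3. 1.0(7.27) - 1.0(2.08) + 0.2(0.32) = 7.27 - 2.08 + 0.06 = 5.25
Combination 3 gives the minimum: 5.25 kPa.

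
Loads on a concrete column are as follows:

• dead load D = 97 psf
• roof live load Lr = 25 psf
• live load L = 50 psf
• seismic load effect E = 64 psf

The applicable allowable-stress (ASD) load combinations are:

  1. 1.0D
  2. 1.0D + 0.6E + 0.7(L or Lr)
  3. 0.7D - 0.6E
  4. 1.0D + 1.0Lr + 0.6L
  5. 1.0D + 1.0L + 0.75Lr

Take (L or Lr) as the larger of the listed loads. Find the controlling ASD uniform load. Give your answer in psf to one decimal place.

(L or Lr) → L = 50 psf.
1. 1.0(97) = 97.0
2. 1.0(97) + 0.6(64) + 0.7(50) = 97.0 + 38.4 + 35.0 = 170.4
3. 0.7(97) - 0.6(64) = 67.9 - 38.4 = 29.5
4. 1.0(97) + 1.0(25) + 0.6(50) = 97.0 + 25.0 + 30.0 = 152.0
5. 1.0(97) + 1.0(50) + 0.75(25) = 97.0 + 50.0 + 18.8 = 165.8
The controlling combination is 2, giving 170.4 psf.

170.4 psf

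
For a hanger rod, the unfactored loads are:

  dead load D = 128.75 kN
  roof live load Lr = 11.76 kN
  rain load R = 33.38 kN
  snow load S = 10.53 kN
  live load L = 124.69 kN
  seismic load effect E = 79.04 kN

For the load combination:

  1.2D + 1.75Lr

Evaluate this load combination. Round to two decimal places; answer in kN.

175.08 kN

1.2(128.75) + 1.75(11.76) = 175.08
P_u = 175.08 kN.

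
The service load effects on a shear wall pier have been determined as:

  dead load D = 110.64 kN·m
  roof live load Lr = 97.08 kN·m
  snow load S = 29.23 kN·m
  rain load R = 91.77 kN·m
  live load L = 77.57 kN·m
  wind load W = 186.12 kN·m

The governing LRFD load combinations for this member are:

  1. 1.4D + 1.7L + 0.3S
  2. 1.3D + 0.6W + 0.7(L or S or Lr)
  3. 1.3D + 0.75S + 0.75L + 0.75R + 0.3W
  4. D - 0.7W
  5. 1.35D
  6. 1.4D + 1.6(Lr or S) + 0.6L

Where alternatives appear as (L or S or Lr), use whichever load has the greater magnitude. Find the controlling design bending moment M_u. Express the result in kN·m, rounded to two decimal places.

356.77 kN·m

(L or S or Lr) → Lr = 97.08 kN·m; (Lr or S) → Lr = 97.08 kN·m.
1. 1.4(110.64) + 1.7(77.57) + 0.3(29.23) = 295.53
2. 1.3(110.64) + 0.6(186.12) + 0.7(97.08) = 143.83 + 111.67 + 67.96 = 323.46
3. 1.3(110.64) + 0.75(29.23) + 0.75(77.57) + 0.75(91.77) + 0.3(186.12) = 143.83 + 21.92 + 58.18 + 68.83 + 55.84 = 348.60
4. 1.0(110.64) - 0.7(186.12) = 110.64 - 130.28 = -19.64
5. 1.35(110.64) = 149.36
6. 1.4(110.64) + 1.6(97.08) + 0.6(77.57) = 154.90 + 155.33 + 46.54 = 356.77
The controlling combination is 6, giving 356.77 kN·m.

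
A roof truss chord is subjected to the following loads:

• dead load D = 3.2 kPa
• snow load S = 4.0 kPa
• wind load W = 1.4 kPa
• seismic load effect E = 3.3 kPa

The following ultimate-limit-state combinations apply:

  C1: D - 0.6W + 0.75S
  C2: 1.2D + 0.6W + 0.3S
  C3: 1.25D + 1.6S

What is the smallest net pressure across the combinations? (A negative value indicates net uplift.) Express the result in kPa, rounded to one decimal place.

C1: 1.0(3.2) - 0.6(1.4) + 0.75(4.0) = 5.4
C2: 1.2(3.2) + 0.6(1.4) + 0.3(4.0) = 5.9
C3: 1.25(3.2) + 1.6(4.0) = 10.4
Combination 1 gives the minimum: 5.4 kPa.

5.4 kPa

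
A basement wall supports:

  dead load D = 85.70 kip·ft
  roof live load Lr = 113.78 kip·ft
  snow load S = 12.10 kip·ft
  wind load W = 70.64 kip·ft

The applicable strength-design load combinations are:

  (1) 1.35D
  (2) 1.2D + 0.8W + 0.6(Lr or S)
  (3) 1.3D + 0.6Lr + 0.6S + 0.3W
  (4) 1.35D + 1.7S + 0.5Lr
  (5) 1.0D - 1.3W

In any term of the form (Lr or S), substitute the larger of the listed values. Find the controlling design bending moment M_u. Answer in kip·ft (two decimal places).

227.62 kip·ft

(Lr or S) → Lr = 113.78 kip·ft.
(1) 1.35(85.70) = 115.70
(2) 1.2(85.70) + 0.8(70.64) + 0.6(113.78) = 102.84 + 56.51 + 68.27 = 227.62
(3) 1.3(85.70) + 0.6(113.78) + 0.6(12.10) + 0.3(70.64) = 111.41 + 68.27 + 7.26 + 21.19 = 208.13
(4) 1.35(85.70) + 1.7(12.10) + 0.5(113.78) = 115.70 + 20.57 + 56.89 = 193.16
(5) 1.0(85.70) - 1.3(70.64) = 85.70 - 91.83 = -6.13
The controlling combination is 2, giving 227.62 kip·ft.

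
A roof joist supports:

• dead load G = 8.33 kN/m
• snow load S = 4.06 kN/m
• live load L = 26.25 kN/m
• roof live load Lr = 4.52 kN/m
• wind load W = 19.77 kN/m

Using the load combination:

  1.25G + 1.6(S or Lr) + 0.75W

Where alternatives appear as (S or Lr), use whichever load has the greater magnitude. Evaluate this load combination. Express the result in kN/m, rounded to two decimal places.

32.47 kN/m

(S or Lr) → Lr = 4.52 kN/m.
1.25(8.33) + 1.6(4.52) + 0.75(19.77) = 10.41 + 7.23 + 14.83 = 32.47
w_u = 32.47 kN/m.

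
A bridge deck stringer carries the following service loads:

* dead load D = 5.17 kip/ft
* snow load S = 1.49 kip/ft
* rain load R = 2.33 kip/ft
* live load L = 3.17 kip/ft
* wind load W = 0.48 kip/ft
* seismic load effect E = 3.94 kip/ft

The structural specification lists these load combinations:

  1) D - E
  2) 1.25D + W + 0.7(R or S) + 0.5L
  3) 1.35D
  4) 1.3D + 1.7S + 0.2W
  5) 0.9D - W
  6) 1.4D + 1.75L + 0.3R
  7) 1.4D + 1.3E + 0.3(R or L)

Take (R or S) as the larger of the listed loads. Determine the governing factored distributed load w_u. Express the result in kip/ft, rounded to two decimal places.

(R or S) → R = 2.33 kip/ft; (R or L) → L = 3.17 kip/ft.
1) 1.0(5.17) - 1.0(3.94) = 1.23
2) 1.25(5.17) + 1.0(0.48) + 0.7(2.33) + 0.5(3.17) = 10.16
3) 1.35(5.17) = 6.98
4) 1.3(5.17) + 1.7(1.49) + 0.2(0.48) = 9.35
5) 0.9(5.17) - 1.0(0.48) = 4.17
6) 1.4(5.17) + 1.75(3.17) + 0.3(2.33) = 13.48
7) 1.4(5.17) + 1.3(3.94) + 0.3(3.17) = 13.31
The controlling combination is 6, giving 13.48 kip/ft.

13.48 kip/ft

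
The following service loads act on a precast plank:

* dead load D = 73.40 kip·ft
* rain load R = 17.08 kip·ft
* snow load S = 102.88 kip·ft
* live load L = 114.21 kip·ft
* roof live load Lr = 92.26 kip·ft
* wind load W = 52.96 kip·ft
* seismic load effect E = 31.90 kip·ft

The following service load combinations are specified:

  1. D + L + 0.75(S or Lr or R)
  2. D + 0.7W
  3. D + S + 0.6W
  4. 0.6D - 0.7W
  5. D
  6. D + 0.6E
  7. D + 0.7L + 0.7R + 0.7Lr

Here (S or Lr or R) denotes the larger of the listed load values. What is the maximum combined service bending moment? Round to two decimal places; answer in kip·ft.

(S or Lr or R) → S = 102.88 kip·ft.
1. 1.0(73.40) + 1.0(114.21) + 0.75(102.88) = 73.40 + 114.21 + 77.16 = 264.77
2. 1.0(73.40) + 0.7(52.96) = 73.40 + 37.07 = 110.47
3. 1.0(73.40) + 1.0(102.88) + 0.6(52.96) = 73.40 + 102.88 + 31.78 = 208.06
4. 0.6(73.40) - 0.7(52.96) = 44.04 - 37.07 = 6.97
5. 1.0(73.40) = 73.40
6. 1.0(73.40) + 0.6(31.90) = 73.40 + 19.14 = 92.54
7. 1.0(73.40) + 0.7(114.21) + 0.7(17.08) + 0.7(92.26) = 73.40 + 79.95 + 11.96 + 64.58 = 229.89
Maximum is from combination 1.

264.77 kip·ft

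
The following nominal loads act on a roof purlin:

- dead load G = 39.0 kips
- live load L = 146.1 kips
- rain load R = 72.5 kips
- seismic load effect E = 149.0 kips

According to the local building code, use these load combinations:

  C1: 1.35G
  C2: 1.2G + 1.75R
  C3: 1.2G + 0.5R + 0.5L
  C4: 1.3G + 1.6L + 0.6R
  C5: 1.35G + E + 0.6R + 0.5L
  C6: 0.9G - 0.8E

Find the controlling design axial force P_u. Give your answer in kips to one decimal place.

C1: 1.35(39.0) = 52.7
C2: 1.2(39.0) + 1.75(72.5) = 173.7
C3: 1.2(39.0) + 0.5(72.5) + 0.5(146.1) = 156.1
C4: 1.3(39.0) + 1.6(146.1) + 0.6(72.5) = 328.0
C5: 1.35(39.0) + 1.0(149.0) + 0.6(72.5) + 0.5(146.1) = 318.2
C6: 0.9(39.0) - 0.8(149.0) = -84.1
The controlling combination is 4, giving 328.0 kips.

328.0 kips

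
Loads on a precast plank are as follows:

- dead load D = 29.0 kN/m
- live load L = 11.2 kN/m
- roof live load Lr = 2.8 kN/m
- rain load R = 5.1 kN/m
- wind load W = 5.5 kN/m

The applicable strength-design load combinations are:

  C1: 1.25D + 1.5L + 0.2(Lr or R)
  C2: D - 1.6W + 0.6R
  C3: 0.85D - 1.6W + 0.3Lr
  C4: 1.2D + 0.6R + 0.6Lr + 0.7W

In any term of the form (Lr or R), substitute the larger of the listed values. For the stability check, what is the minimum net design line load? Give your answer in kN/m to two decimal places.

(Lr or R) → R = 5.1 kN/m.
C1: 1.25(29.0) + 1.5(11.2) + 0.2(5.1) = 36.25 + 16.80 + 1.02 = 54.07
C2: 1.0(29.0) - 1.6(5.5) + 0.6(5.1) = 29.00 - 8.80 + 3.06 = 23.26
C3: 0.85(29.0) - 1.6(5.5) + 0.3(2.8) = 24.65 - 8.80 + 0.84 = 16.69
C4: 1.2(29.0) + 0.6(5.1) + 0.6(2.8) + 0.7(5.5) = 34.80 + 3.06 + 1.68 + 3.85 = 43.39
Combination 3 gives the minimum: 16.69 kN/m.

16.69 kN/m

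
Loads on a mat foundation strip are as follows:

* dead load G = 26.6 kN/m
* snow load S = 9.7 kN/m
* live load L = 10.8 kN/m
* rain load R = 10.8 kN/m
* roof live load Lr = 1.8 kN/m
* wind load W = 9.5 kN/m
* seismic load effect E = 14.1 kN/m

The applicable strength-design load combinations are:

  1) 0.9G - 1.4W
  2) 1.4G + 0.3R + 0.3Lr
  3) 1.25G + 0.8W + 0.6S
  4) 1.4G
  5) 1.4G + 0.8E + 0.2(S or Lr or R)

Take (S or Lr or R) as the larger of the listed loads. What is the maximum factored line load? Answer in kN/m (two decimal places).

(S or Lr or R) → R = 10.8 kN/m.
1) 0.9(26.6) - 1.4(9.5) = 23.94 - 13.30 = 10.64
2) 1.4(26.6) + 0.3(10.8) + 0.3(1.8) = 37.24 + 3.24 + 0.54 = 41.02
3) 1.25(26.6) + 0.8(9.5) + 0.6(9.7) = 33.25 + 7.60 + 5.82 = 46.67
4) 1.4(26.6) = 37.24
5) 1.4(26.6) + 0.8(14.1) + 0.2(10.8) = 37.24 + 11.28 + 2.16 = 50.68
Combination 5 governs: w_u = 50.68 kN/m.

50.68 kN/m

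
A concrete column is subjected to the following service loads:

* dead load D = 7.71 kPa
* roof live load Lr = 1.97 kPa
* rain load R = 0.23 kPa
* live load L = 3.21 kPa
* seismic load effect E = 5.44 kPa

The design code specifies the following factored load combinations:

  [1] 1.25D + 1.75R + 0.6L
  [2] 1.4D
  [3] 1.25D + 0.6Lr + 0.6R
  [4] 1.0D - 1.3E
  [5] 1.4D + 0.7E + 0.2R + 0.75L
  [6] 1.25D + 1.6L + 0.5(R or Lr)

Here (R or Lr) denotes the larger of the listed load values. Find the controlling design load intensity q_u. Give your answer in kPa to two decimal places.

17.06 kPa

(R or Lr) → Lr = 1.97 kPa.
[1] 1.25(7.71) + 1.75(0.23) + 0.6(3.21) = 9.64 + 0.40 + 1.93 = 11.97
[2] 1.4(7.71) = 10.79
[3] 1.25(7.71) + 0.6(1.97) + 0.6(0.23) = 9.64 + 1.18 + 0.14 = 10.96
[4] 1.0(7.71) - 1.3(5.44) = 7.71 - 7.07 = 0.64
[5] 1.4(7.71) + 0.7(5.44) + 0.2(0.23) + 0.75(3.21) = 10.79 + 3.81 + 0.05 + 2.41 = 17.06
[6] 1.25(7.71) + 1.6(3.21) + 0.5(1.97) = 15.76
Maximum is from combination 5.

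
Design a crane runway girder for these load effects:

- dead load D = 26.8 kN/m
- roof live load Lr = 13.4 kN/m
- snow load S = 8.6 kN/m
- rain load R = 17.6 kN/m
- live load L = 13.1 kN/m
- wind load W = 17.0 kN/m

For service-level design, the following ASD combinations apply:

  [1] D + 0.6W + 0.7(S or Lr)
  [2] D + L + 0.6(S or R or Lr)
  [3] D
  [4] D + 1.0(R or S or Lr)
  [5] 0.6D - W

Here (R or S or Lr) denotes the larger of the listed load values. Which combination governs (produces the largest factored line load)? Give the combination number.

Combination 2

(S or Lr) → Lr = 13.4 kN/m; (S or R or Lr) → R = 17.6 kN/m; (R or S or Lr) → R = 17.6 kN/m.
[1] 1.0(26.8) + 0.6(17.0) + 0.7(13.4) = 26.80 + 10.20 + 9.38 = 46.38
[2] 1.0(26.8) + 1.0(13.1) + 0.6(17.6) = 26.80 + 13.10 + 10.56 = 50.46
[3] 1.0(26.8) = 26.80
[4] 1.0(26.8) + 1.0(17.6) = 26.80 + 17.60 = 44.40
[5] 0.6(26.8) - 1.0(17.0) = 16.08 - 17.00 = -0.92
The largest value is 50.46 kN/m from combination 2.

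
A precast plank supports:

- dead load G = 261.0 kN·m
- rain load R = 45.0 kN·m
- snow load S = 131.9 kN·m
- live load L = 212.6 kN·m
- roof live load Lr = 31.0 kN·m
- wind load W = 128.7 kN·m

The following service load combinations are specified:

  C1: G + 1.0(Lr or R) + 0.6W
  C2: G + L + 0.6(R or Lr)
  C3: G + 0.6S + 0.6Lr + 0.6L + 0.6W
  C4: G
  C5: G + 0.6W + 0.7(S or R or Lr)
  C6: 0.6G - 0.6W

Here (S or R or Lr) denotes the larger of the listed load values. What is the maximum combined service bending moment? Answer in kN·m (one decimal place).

(Lr or R) → R = 45.0 kN·m; (R or Lr) → R = 45.0 kN·m; (S or R or Lr) → S = 131.9 kN·m.
C1: 1.0(261.0) + 1.0(45.0) + 0.6(128.7) = 261.0 + 45.0 + 77.2 = 383.2
C2: 1.0(261.0) + 1.0(212.6) + 0.6(45.0) = 261.0 + 212.6 + 27.0 = 500.6
C3: 1.0(261.0) + 0.6(131.9) + 0.6(31.0) + 0.6(212.6) + 0.6(128.7) = 261.0 + 79.1 + 18.6 + 127.6 + 77.2 = 563.5
C4: 1.0(261.0) = 261.0
C5: 1.0(261.0) + 0.6(128.7) + 0.7(131.9) = 430.6
C6: 0.6(261.0) - 0.6(128.7) = 156.6 - 77.2 = 79.4
Combination 3 governs: M = 563.5 kN·m.

563.5 kN·m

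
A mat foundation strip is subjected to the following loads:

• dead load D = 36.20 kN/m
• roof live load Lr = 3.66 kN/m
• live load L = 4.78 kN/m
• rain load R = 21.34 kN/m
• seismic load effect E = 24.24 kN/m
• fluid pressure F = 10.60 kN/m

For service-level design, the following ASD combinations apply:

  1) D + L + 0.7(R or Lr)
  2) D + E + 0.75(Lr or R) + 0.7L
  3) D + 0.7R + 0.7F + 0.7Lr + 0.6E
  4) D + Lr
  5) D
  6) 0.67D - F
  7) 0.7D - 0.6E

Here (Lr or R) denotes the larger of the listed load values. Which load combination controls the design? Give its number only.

Combination 2

(R or Lr) → R = 21.34 kN/m; (Lr or R) → R = 21.34 kN/m.
1) 1.0(36.20) + 1.0(4.78) + 0.7(21.34) = 36.20 + 4.78 + 14.94 = 55.92
2) 1.0(36.20) + 1.0(24.24) + 0.75(21.34) + 0.7(4.78) = 79.79
3) 1.0(36.20) + 0.7(21.34) + 0.7(10.60) + 0.7(3.66) + 0.6(24.24) = 36.20 + 14.94 + 7.42 + 2.56 + 14.54 = 75.66
4) 1.0(36.20) + 1.0(3.66) = 36.20 + 3.66 = 39.86
5) 1.0(36.20) = 36.20
6) 0.67(36.20) - 1.0(10.60) = 24.25 - 10.60 = 13.65
7) 0.7(36.20) - 0.6(24.24) = 25.34 - 14.54 = 10.80
The largest value is 79.79 kN/m from combination 2.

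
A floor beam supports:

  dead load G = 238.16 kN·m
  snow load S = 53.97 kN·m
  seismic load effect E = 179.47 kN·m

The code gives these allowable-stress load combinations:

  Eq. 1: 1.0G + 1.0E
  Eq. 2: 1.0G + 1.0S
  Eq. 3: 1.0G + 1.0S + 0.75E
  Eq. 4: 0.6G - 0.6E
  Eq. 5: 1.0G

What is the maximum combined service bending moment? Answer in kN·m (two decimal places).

426.73 kN·m

Eq. 1: 1.0(238.16) + 1.0(179.47) = 238.16 + 179.47 = 417.63
Eq. 2: 1.0(238.16) + 1.0(53.97) = 238.16 + 53.97 = 292.13
Eq. 3: 1.0(238.16) + 1.0(53.97) + 0.75(179.47) = 238.16 + 53.97 + 134.60 = 426.73
Eq. 4: 0.6(238.16) - 0.6(179.47) = 35.21
Eq. 5: 1.0(238.16) = 238.16
Maximum is from combination 3.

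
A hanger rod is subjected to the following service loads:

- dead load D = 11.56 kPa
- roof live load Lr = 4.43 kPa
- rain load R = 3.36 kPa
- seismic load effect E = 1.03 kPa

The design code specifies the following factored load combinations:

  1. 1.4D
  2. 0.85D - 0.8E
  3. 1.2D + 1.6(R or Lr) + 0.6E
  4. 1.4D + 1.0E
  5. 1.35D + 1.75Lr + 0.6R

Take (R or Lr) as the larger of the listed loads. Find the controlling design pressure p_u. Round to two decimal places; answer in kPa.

(R or Lr) → Lr = 4.43 kPa.
1. 1.4(11.56) = 16.18
2. 0.85(11.56) - 0.8(1.03) = 9.00
3. 1.2(11.56) + 1.6(4.43) + 0.6(1.03) = 21.58
4. 1.4(11.56) + 1.0(1.03) = 17.21
5. 1.35(11.56) + 1.75(4.43) + 0.6(3.36) = 25.37
Combination 5 governs: p_u = 25.37 kPa.

25.37 kPa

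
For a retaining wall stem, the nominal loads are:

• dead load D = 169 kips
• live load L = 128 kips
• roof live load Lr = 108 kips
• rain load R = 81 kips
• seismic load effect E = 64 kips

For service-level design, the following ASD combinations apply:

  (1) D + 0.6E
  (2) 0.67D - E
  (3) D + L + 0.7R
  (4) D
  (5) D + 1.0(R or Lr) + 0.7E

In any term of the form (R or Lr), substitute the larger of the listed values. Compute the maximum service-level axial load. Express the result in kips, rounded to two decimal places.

(R or Lr) → Lr = 108 kips.
(1) 1.0(169) + 0.6(64) = 169.00 + 38.40 = 207.40
(2) 0.67(169) - 1.0(64) = 113.23 - 64.00 = 49.23
(3) 1.0(169) + 1.0(128) + 0.7(81) = 169.00 + 128.00 + 56.70 = 353.70
(4) 1.0(169) = 169.00
(5) 1.0(169) + 1.0(108) + 0.7(64) = 169.00 + 108.00 + 44.80 = 321.80
The controlling combination is 3, giving 353.70 kips.

353.70 kips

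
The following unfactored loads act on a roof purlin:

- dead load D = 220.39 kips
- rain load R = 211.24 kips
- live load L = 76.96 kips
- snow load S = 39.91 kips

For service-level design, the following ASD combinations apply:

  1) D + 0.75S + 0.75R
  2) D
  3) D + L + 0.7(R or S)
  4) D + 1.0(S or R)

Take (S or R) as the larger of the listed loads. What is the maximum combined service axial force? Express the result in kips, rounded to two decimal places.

445.22 kips

(R or S) → R = 211.24 kips; (S or R) → R = 211.24 kips.
1) 1.0(220.39) + 0.75(39.91) + 0.75(211.24) = 408.75
2) 1.0(220.39) = 220.39
3) 1.0(220.39) + 1.0(76.96) + 0.7(211.24) = 445.22
4) 1.0(220.39) + 1.0(211.24) = 431.63
Maximum is from combination 3.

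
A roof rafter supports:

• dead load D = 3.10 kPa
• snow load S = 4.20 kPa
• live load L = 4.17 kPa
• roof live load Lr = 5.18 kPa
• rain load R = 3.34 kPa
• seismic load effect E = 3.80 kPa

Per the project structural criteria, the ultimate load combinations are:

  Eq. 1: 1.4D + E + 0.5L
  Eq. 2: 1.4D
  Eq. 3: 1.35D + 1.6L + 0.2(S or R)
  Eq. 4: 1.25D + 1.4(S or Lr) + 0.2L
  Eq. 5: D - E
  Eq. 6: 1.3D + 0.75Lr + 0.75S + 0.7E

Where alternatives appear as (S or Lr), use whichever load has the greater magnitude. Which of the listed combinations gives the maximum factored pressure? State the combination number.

(S or R) → S = 4.20 kPa; (S or Lr) → Lr = 5.18 kPa.
Eq. 1: 1.4(3.10) + 1.0(3.80) + 0.5(4.17) = 4.34 + 3.80 + 2.09 = 10.23
Eq. 2: 1.4(3.10) = 4.34
Eq. 3: 1.35(3.10) + 1.6(4.17) + 0.2(4.20) = 4.19 + 6.67 + 0.84 = 11.70
Eq. 4: 1.25(3.10) + 1.4(5.18) + 0.2(4.17) = 3.88 + 7.25 + 0.83 = 11.96
Eq. 5: 1.0(3.10) - 1.0(3.80) = 3.10 - 3.80 = -0.70
Eq. 6: 1.3(3.10) + 0.75(5.18) + 0.75(4.20) + 0.7(3.80) = 4.03 + 3.89 + 3.15 + 2.66 = 13.73
The largest value is 13.73 kPa from combination 6.

Combination 6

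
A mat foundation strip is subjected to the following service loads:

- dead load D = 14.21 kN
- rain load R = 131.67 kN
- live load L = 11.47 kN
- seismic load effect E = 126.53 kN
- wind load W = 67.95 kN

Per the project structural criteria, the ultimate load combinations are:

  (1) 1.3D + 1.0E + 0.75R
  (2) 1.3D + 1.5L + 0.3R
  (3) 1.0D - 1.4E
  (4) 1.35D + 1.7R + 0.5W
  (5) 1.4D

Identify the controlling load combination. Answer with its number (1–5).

Combination 4

(1) 1.3(14.21) + 1.0(126.53) + 0.75(131.67) = 243.76
(2) 1.3(14.21) + 1.5(11.47) + 0.3(131.67) = 18.47 + 17.21 + 39.50 = 75.18
(3) 1.0(14.21) - 1.4(126.53) = 14.21 - 177.14 = -162.93
(4) 1.35(14.21) + 1.7(131.67) + 0.5(67.95) = 19.18 + 223.84 + 33.98 = 277.00
(5) 1.4(14.21) = 19.89
The largest value is 277.00 kN from combination 4.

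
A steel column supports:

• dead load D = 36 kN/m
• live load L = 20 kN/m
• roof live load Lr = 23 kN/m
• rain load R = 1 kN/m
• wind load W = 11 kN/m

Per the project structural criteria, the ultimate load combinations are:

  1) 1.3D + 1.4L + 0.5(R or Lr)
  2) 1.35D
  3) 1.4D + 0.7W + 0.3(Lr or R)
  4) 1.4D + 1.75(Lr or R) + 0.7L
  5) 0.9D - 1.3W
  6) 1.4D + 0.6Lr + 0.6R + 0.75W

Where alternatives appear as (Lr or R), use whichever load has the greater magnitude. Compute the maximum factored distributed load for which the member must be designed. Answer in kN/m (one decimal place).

(R or Lr) → Lr = 23 kN/m; (Lr or R) → Lr = 23 kN/m.
1) 1.3(36) + 1.4(20) + 0.5(23) = 46.8 + 28.0 + 11.5 = 86.3
2) 1.35(36) = 48.6
3) 1.4(36) + 0.7(11) + 0.3(23) = 50.4 + 7.7 + 6.9 = 65.0
4) 1.4(36) + 1.75(23) + 0.7(20) = 50.4 + 40.3 + 14.0 = 104.7
5) 0.9(36) - 1.3(11) = 32.4 - 14.3 = 18.1
6) 1.4(36) + 0.6(23) + 0.6(1) + 0.75(11) = 50.4 + 13.8 + 0.6 + 8.3 = 73.1
The controlling combination is 4, giving 104.7 kN/m.

104.7 kN/m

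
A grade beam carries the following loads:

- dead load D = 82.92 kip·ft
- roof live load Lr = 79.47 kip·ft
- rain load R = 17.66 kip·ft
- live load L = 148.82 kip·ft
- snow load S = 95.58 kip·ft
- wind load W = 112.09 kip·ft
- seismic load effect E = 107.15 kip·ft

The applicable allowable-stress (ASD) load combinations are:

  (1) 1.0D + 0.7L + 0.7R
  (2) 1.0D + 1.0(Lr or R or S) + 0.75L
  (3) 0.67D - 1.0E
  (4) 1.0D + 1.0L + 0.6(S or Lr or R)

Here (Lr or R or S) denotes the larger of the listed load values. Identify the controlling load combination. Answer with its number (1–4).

Combination 2

(Lr or R or S) → S = 95.58 kip·ft; (S or Lr or R) → S = 95.58 kip·ft.
(1) 1.0(82.92) + 0.7(148.82) + 0.7(17.66) = 199.46
(2) 1.0(82.92) + 1.0(95.58) + 0.75(148.82) = 82.92 + 95.58 + 111.62 = 290.12
(3) 0.67(82.92) - 1.0(107.15) = 55.56 - 107.15 = -51.59
(4) 1.0(82.92) + 1.0(148.82) + 0.6(95.58) = 82.92 + 148.82 + 57.35 = 289.09
The largest value is 290.12 kip·ft from combination 2.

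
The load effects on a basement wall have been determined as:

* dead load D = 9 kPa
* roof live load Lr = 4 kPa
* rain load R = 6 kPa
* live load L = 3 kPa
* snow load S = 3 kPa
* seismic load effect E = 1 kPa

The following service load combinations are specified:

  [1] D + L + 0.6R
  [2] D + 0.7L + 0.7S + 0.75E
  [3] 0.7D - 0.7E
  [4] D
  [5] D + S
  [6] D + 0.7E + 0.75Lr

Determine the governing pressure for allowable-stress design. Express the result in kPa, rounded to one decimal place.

[1] 1.0(9) + 1.0(3) + 0.6(6) = 15.6
[2] 1.0(9) + 0.7(3) + 0.7(3) + 0.75(1) = 14.0
[3] 0.7(9) - 0.7(1) = 5.6
[4] 1.0(9) = 9.0
[5] 1.0(9) + 1.0(3) = 12.0
[6] 1.0(9) + 0.7(1) + 0.75(4) = 12.7
Combination 1 governs: p = 15.6 kPa.

15.6 kPa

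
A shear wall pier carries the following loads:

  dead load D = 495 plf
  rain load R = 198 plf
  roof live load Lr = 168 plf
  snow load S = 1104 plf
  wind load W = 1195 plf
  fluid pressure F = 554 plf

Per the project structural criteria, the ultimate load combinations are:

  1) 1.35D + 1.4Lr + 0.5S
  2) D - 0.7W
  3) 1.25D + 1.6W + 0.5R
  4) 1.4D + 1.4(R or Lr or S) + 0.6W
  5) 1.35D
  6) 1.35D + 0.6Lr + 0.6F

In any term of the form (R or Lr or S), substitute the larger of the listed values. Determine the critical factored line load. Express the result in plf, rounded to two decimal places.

(R or Lr or S) → S = 1104 plf.
1) 1.35(495) + 1.4(168) + 0.5(1104) = 668.25 + 235.20 + 552.00 = 1455.45
2) 1.0(495) - 0.7(1195) = 495.00 - 836.50 = -341.50
3) 1.25(495) + 1.6(1195) + 0.5(198) = 618.75 + 1912.00 + 99.00 = 2629.75
4) 1.4(495) + 1.4(1104) + 0.6(1195) = 693.00 + 1545.60 + 717.00 = 2955.60
5) 1.35(495) = 668.25
6) 1.35(495) + 0.6(168) + 0.6(554) = 668.25 + 100.80 + 332.40 = 1101.45
Combination 4 governs: w_u = 2955.60 plf.

2955.60 plf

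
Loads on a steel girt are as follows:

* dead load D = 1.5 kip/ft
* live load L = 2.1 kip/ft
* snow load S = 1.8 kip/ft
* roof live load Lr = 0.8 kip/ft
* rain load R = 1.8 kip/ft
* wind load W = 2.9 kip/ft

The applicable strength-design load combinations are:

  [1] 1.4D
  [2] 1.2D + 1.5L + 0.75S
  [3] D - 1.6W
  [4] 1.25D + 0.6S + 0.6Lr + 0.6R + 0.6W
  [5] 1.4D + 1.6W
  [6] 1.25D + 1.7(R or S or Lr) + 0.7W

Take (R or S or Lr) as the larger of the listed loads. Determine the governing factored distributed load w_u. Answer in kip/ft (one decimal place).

(R or S or Lr) → R = 1.8 kip/ft.
[1] 1.4(1.5) = 2.1
[2] 1.2(1.5) + 1.5(2.1) + 0.75(1.8) = 6.3
[3] 1.0(1.5) - 1.6(2.9) = -3.1
[4] 1.25(1.5) + 0.6(1.8) + 0.6(0.8) + 0.6(1.8) + 0.6(2.9) = 6.3
[5] 1.4(1.5) + 1.6(2.9) = 6.7
[6] 1.25(1.5) + 1.7(1.8) + 0.7(2.9) = 7.0
Maximum is from combination 6.

7.0 kip/ft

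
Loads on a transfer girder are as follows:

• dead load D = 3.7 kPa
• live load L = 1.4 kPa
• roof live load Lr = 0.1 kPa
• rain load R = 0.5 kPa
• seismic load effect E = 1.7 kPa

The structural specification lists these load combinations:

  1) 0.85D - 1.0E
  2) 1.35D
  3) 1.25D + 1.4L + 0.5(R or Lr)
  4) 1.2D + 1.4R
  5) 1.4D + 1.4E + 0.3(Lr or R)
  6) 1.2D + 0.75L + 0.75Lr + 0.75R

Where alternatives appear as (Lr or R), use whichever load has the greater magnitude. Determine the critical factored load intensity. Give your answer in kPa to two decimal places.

(R or Lr) → R = 0.5 kPa; (Lr or R) → R = 0.5 kPa.
1) 0.85(3.7) - 1.0(1.7) = 3.15 - 1.70 = 1.45
2) 1.35(3.7) = 5.00
3) 1.25(3.7) + 1.4(1.4) + 0.5(0.5) = 4.63 + 1.96 + 0.25 = 6.84
4) 1.2(3.7) + 1.4(0.5) = 4.44 + 0.70 = 5.14
5) 1.4(3.7) + 1.4(1.7) + 0.3(0.5) = 5.18 + 2.38 + 0.15 = 7.71
6) 1.2(3.7) + 0.75(1.4) + 0.75(0.1) + 0.75(0.5) = 5.94
Maximum is from combination 5.

7.71 kPa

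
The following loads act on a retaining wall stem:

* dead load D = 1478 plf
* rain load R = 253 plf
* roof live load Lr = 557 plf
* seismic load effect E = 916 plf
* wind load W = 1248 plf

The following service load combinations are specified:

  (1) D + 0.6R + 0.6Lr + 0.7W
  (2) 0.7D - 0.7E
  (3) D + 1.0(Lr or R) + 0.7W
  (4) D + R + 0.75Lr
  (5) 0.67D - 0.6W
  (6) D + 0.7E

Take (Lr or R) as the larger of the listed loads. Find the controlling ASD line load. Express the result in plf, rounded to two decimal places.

(Lr or R) → Lr = 557 plf.
(1) 1.0(1478) + 0.6(253) + 0.6(557) + 0.7(1248) = 1478.00 + 151.80 + 334.20 + 873.60 = 2837.60
(2) 0.7(1478) - 0.7(916) = 1034.60 - 641.20 = 393.40
(3) 1.0(1478) + 1.0(557) + 0.7(1248) = 1478.00 + 557.00 + 873.60 = 2908.60
(4) 1.0(1478) + 1.0(253) + 0.75(557) = 1478.00 + 253.00 + 417.75 = 2148.75
(5) 0.67(1478) - 0.6(1248) = 990.26 - 748.80 = 241.46
(6) 1.0(1478) + 0.7(916) = 1478.00 + 641.20 = 2119.20
The controlling combination is 3, giving 2908.60 plf.

2908.60 plf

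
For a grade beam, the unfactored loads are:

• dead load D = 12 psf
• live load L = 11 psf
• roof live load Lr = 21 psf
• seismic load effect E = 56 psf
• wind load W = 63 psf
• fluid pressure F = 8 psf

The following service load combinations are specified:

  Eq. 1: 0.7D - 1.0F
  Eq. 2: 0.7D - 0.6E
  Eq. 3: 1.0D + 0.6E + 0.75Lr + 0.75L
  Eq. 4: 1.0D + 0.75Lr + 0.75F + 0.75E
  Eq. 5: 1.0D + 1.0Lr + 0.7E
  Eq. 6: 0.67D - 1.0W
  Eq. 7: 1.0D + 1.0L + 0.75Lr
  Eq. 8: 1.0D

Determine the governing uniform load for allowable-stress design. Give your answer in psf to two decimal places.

Eq. 1: 0.7(12) - 1.0(8) = 8.40 - 8.00 = 0.40
Eq. 2: 0.7(12) - 0.6(56) = 8.40 - 33.60 = -25.20
Eq. 3: 1.0(12) + 0.6(56) + 0.75(21) + 0.75(11) = 12.00 + 33.60 + 15.75 + 8.25 = 69.60
Eq. 4: 1.0(12) + 0.75(21) + 0.75(8) + 0.75(56) = 12.00 + 15.75 + 6.00 + 42.00 = 75.75
Eq. 5: 1.0(12) + 1.0(21) + 0.7(56) = 12.00 + 21.00 + 39.20 = 72.20
Eq. 6: 0.67(12) - 1.0(63) = 8.04 - 63.00 = -54.96
Eq. 7: 1.0(12) + 1.0(11) + 0.75(21) = 12.00 + 11.00 + 15.75 = 38.75
Eq. 8: 1.0(12) = 12.00
Combination 4 governs: q = 75.75 psf.

75.75 psf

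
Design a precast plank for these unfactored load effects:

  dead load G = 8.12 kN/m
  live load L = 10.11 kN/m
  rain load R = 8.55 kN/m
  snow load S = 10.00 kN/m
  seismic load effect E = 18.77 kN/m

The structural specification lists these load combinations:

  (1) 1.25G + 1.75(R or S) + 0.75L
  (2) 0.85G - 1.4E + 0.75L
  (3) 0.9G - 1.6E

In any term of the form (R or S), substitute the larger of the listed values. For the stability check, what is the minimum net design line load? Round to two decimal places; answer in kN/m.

-22.72 kN/m

(R or S) → S = 10.00 kN/m.
(1) 1.25(8.12) + 1.75(10.00) + 0.75(10.11) = 35.23
(2) 0.85(8.12) - 1.4(18.77) + 0.75(10.11) = -11.79
(3) 0.9(8.12) - 1.6(18.77) = -22.72
Combination 3 gives the minimum: -22.72 kN/m.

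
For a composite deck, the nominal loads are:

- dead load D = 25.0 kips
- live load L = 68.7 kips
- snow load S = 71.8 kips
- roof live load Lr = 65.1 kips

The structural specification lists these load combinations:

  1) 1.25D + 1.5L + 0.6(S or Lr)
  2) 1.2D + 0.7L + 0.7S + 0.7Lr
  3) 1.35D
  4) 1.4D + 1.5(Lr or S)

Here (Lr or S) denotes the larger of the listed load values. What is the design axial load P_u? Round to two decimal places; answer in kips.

(S or Lr) → S = 71.8 kips; (Lr or S) → S = 71.8 kips.
1) 1.25(25.0) + 1.5(68.7) + 0.6(71.8) = 31.25 + 103.05 + 43.08 = 177.38
2) 1.2(25.0) + 0.7(68.7) + 0.7(71.8) + 0.7(65.1) = 30.00 + 48.09 + 50.26 + 45.57 = 173.92
3) 1.35(25.0) = 33.75
4) 1.4(25.0) + 1.5(71.8) = 35.00 + 107.70 = 142.70
Combination 1 governs: P_u = 177.38 kips.

177.38 kips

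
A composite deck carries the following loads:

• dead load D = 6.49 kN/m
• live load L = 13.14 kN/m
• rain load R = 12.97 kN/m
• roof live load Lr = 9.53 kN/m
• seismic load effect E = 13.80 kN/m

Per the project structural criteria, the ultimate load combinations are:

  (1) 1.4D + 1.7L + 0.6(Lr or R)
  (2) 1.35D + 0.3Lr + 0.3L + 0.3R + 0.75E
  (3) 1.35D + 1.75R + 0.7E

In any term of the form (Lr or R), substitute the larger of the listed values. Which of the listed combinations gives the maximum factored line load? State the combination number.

Combination 3

(Lr or R) → R = 12.97 kN/m.
(1) 1.4(6.49) + 1.7(13.14) + 0.6(12.97) = 9.09 + 22.34 + 7.78 = 39.21
(2) 1.35(6.49) + 0.3(9.53) + 0.3(13.14) + 0.3(12.97) + 0.75(13.80) = 8.76 + 2.86 + 3.94 + 3.89 + 10.35 = 29.80
(3) 1.35(6.49) + 1.75(12.97) + 0.7(13.80) = 8.76 + 22.70 + 9.66 = 41.12
The largest value is 41.12 kN/m from combination 3.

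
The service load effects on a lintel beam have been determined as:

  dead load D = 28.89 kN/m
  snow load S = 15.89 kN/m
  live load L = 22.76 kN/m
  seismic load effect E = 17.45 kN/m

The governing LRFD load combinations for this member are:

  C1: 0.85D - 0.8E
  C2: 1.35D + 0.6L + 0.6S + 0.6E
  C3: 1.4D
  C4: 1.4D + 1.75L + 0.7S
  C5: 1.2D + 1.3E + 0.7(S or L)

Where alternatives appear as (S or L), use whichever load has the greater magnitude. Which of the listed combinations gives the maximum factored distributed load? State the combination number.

(S or L) → L = 22.76 kN/m.
C1: 0.85(28.89) - 0.8(17.45) = 24.56 - 13.96 = 10.60
C2: 1.35(28.89) + 0.6(22.76) + 0.6(15.89) + 0.6(17.45) = 39.00 + 13.66 + 9.53 + 10.47 = 72.66
C3: 1.4(28.89) = 40.45
C4: 1.4(28.89) + 1.75(22.76) + 0.7(15.89) = 40.45 + 39.83 + 11.12 = 91.40
C5: 1.2(28.89) + 1.3(17.45) + 0.7(22.76) = 34.67 + 22.69 + 15.93 = 73.29
The largest value is 91.40 kN/m from combination 4.

Combination 4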